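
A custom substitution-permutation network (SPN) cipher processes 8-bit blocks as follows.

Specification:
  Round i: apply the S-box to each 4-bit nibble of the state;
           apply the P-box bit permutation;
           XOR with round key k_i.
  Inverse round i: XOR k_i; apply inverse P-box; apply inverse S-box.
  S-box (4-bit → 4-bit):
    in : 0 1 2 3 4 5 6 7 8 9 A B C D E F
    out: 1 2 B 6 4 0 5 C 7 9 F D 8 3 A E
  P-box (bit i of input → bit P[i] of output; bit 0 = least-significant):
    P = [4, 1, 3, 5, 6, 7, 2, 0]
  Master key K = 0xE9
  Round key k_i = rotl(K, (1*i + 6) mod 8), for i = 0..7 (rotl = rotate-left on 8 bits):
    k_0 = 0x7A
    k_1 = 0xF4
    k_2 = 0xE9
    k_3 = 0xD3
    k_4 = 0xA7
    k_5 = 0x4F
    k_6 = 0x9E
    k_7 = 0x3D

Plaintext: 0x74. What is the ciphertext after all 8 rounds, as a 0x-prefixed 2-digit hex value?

0x89

s_0 = plaintext = 0x74
s_1 = Round(s_0, k_0) = 0x77
s_2 = Round(s_1, k_1) = 0xD9
s_3 = Round(s_2, k_2) = 0x19
s_4 = Round(s_3, k_3) = 0x63
s_5 = Round(s_4, k_4) = 0xE9
s_6 = Round(s_5, k_5) = 0xFE
s_7 = Round(s_6, k_6) = 0x39
s_8 = Round(s_7, k_7) = 0x89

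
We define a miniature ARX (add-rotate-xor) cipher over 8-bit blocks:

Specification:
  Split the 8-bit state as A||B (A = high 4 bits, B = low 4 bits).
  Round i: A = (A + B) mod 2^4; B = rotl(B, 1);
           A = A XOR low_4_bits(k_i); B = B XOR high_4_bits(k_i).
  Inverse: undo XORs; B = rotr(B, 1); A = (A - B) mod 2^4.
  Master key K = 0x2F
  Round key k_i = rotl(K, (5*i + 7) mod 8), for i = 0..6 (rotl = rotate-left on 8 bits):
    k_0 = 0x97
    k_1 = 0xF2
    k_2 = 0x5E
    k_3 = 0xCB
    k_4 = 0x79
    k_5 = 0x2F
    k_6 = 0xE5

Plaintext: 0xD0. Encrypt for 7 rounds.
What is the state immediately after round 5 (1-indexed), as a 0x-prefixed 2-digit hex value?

0x0D

s_0 = plaintext = 0xD0
s_1 = Round(s_0, k_0) = 0xA9
s_2 = Round(s_1, k_1) = 0x1C
s_3 = Round(s_2, k_2) = 0x3C
s_4 = Round(s_3, k_3) = 0x45
s_5 = Round(s_4, k_4) = 0x0D
s_6 = Round(s_5, k_5) = 0x29
s_7 = Round(s_6, k_6) = 0xED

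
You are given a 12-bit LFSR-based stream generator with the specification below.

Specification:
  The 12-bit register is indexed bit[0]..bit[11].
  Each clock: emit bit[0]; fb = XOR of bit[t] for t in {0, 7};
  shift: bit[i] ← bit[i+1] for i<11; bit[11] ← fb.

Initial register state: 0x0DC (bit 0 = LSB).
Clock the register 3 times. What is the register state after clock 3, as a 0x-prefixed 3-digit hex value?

0xA1B

reg_0 = 0x0DC
clock 1: out=0, reg = 0x86E
clock 2: out=0, reg = 0x437
clock 3: out=1, reg = 0xA1B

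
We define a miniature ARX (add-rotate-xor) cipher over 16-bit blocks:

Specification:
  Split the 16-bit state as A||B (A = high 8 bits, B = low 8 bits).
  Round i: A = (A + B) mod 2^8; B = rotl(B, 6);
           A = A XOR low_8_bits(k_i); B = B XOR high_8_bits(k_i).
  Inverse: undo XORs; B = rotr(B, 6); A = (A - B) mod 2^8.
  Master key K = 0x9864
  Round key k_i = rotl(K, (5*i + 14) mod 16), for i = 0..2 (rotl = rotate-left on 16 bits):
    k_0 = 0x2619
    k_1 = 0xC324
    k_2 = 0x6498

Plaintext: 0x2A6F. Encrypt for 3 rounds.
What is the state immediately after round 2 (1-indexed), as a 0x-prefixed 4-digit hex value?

0x59BC

s_0 = plaintext = 0x2A6F
s_1 = Round(s_0, k_0) = 0x80FD
s_2 = Round(s_1, k_1) = 0x59BC
s_3 = Round(s_2, k_2) = 0x8D4B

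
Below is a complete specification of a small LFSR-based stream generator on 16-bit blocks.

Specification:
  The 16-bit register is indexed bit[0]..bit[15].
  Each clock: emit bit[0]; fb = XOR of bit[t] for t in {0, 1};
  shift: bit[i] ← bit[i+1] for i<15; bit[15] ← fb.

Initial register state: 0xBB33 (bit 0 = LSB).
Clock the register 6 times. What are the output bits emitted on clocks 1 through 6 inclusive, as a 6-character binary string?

110011

reg_0 = 0xBB33
clock 1: out=1, reg = 0x5D99
clock 2: out=1, reg = 0xAECC
clock 3: out=0, reg = 0x5766
clock 4: out=0, reg = 0xABB3
clock 5: out=1, reg = 0x55D9
clock 6: out=1, reg = 0xAAEC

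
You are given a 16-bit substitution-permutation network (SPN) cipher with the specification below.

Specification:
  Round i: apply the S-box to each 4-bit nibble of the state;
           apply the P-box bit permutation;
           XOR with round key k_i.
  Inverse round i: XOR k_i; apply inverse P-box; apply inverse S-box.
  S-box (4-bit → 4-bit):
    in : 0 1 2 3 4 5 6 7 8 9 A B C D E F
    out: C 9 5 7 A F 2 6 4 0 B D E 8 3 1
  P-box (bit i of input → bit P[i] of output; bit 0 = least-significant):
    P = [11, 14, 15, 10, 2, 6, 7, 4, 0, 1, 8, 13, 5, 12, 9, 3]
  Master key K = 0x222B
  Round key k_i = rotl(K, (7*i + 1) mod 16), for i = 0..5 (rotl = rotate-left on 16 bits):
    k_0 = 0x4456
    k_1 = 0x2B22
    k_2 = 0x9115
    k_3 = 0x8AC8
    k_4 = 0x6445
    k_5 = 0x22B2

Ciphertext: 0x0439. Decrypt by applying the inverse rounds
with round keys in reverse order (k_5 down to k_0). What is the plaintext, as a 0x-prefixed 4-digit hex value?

0xCD86

s_0 = ciphertext = 0x0439
s_1 = InvRound(s_0, k_5) = 0x0A8D
s_2 = InvRound(s_1, k_4) = 0x0D7A
s_3 = InvRound(s_2, k_3) = 0x2700
s_4 = InvRound(s_3, k_2) = 0x7110
s_5 = InvRound(s_4, k_1) = 0x36DE
s_6 = InvRound(s_5, k_0) = 0xCD86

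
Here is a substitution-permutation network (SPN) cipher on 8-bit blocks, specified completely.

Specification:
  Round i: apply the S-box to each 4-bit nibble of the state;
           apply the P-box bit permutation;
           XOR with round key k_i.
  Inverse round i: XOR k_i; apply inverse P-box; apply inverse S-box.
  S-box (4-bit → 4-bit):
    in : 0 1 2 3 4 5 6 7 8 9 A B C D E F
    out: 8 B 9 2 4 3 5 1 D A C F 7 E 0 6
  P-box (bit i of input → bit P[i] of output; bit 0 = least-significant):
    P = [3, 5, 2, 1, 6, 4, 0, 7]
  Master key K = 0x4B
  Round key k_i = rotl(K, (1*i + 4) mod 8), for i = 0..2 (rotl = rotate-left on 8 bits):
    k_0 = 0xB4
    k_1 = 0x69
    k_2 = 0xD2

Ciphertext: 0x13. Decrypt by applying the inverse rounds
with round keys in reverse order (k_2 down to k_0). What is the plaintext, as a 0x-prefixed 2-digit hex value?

s_0 = ciphertext = 0x13
s_1 = InvRound(s_0, k_2) = 0x8E
s_2 = InvRound(s_1, k_1) = 0x8D
s_3 = InvRound(s_2, k_0) = 0xF5

0xF5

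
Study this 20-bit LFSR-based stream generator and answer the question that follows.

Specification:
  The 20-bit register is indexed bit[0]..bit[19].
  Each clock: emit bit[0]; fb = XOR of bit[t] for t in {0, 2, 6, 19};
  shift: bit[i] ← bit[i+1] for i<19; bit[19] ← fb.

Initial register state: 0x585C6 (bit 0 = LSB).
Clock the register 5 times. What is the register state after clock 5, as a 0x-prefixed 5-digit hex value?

0x02C2E

reg_0 = 0x585C6
clock 1: out=0, reg = 0x2C2E3
clock 2: out=1, reg = 0x16171
clock 3: out=1, reg = 0x0B0B8
clock 4: out=0, reg = 0x0585C
clock 5: out=0, reg = 0x02C2E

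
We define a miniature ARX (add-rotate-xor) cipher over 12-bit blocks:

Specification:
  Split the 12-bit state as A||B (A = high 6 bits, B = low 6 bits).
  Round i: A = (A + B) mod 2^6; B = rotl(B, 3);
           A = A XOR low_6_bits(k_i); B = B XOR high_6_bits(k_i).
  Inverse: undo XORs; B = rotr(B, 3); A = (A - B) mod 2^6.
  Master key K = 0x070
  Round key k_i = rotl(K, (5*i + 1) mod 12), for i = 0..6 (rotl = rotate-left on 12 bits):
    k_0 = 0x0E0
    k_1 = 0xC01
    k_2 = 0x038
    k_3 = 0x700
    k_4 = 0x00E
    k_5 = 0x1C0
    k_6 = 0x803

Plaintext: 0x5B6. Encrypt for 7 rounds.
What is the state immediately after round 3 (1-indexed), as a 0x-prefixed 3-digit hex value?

0x1B3

s_0 = plaintext = 0x5B6
s_1 = Round(s_0, k_0) = 0xB35
s_2 = Round(s_1, k_1) = 0x81E
s_3 = Round(s_2, k_2) = 0x1B3
s_4 = Round(s_3, k_3) = 0xE42
s_5 = Round(s_4, k_4) = 0xD50
s_6 = Round(s_5, k_5) = 0x145
s_7 = Round(s_6, k_6) = 0x248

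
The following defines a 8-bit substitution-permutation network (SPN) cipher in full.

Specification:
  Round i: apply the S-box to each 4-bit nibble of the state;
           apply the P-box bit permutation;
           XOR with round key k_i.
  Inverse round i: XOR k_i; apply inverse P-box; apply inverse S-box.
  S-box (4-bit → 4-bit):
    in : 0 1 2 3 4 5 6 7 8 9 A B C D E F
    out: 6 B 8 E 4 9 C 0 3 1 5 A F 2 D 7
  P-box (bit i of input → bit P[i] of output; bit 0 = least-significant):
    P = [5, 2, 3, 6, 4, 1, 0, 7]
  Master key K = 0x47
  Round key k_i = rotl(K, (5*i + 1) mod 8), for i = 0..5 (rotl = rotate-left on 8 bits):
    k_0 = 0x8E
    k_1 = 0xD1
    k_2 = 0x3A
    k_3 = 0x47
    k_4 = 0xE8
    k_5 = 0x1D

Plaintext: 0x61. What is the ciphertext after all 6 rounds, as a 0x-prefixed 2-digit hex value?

s_0 = plaintext = 0x61
s_1 = Round(s_0, k_0) = 0x6B
s_2 = Round(s_1, k_1) = 0x14
s_3 = Round(s_2, k_2) = 0xA0
s_4 = Round(s_3, k_3) = 0x5A
s_5 = Round(s_4, k_4) = 0x50
s_6 = Round(s_5, k_5) = 0x81

0x81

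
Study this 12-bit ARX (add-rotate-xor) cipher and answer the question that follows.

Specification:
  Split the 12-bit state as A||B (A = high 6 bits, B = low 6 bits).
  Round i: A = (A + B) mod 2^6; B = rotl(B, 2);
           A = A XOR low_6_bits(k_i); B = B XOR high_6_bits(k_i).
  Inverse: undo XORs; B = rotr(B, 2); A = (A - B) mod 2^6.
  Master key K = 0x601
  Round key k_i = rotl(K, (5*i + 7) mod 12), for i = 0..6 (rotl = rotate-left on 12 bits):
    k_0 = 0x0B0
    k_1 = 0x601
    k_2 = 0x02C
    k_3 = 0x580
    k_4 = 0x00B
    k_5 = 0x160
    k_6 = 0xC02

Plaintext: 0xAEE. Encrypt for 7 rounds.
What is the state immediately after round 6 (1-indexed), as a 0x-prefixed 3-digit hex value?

0x1CF

s_0 = plaintext = 0xAEE
s_1 = Round(s_0, k_0) = 0xA78
s_2 = Round(s_1, k_1) = 0x83B
s_3 = Round(s_2, k_2) = 0xDEF
s_4 = Round(s_3, k_3) = 0x9A8
s_5 = Round(s_4, k_4) = 0x162
s_6 = Round(s_5, k_5) = 0x1CF
s_7 = Round(s_6, k_6) = 0x50C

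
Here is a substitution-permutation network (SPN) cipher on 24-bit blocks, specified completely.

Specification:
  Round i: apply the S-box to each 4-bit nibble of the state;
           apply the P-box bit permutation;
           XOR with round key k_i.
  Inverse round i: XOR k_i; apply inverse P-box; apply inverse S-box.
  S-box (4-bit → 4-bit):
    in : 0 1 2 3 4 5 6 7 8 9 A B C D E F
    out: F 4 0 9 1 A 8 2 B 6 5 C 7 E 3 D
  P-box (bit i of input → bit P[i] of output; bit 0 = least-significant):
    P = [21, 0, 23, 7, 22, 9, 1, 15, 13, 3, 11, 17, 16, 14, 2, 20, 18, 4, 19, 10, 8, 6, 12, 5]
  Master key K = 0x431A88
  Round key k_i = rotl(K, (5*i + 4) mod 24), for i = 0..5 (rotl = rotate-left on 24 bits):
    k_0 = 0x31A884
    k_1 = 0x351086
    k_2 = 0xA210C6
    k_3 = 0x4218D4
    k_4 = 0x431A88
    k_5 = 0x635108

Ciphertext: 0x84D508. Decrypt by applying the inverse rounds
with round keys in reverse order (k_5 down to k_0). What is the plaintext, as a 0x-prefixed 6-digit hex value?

s_0 = ciphertext = 0x84D508
s_1 = InvRound(s_0, k_5) = 0x23463A
s_2 = InvRound(s_1, k_4) = 0xB571A3
s_3 = InvRound(s_2, k_3) = 0x8E0FAC
s_4 = InvRound(s_3, k_2) = 0x0F2994
s_5 = InvRound(s_4, k_1) = 0xA96F14
s_6 = InvRound(s_5, k_0) = 0x4D525B

0x4D525B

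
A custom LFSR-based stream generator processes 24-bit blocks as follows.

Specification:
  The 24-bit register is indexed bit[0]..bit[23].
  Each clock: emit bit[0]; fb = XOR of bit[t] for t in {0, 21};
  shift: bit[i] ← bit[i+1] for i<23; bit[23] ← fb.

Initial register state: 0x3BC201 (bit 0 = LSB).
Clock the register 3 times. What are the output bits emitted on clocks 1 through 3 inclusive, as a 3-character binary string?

100

reg_0 = 0x3BC201
clock 1: out=1, reg = 0x1DE100
clock 2: out=0, reg = 0x0EF080
clock 3: out=0, reg = 0x077840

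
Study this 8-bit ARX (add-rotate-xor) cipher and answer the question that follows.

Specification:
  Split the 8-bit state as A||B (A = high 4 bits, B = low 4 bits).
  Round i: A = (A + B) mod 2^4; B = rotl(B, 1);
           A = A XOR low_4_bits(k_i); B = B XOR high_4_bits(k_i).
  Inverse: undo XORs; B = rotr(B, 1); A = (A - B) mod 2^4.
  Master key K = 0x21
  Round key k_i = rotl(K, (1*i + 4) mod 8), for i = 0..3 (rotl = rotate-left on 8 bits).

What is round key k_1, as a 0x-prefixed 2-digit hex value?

0x24

K = 0x21
k_0 = rotl(K, (1*0+4) mod 8) = rotl(K, 4) = 0x12
k_1 = rotl(K, (1*1+4) mod 8) = rotl(K, 5) = 0x24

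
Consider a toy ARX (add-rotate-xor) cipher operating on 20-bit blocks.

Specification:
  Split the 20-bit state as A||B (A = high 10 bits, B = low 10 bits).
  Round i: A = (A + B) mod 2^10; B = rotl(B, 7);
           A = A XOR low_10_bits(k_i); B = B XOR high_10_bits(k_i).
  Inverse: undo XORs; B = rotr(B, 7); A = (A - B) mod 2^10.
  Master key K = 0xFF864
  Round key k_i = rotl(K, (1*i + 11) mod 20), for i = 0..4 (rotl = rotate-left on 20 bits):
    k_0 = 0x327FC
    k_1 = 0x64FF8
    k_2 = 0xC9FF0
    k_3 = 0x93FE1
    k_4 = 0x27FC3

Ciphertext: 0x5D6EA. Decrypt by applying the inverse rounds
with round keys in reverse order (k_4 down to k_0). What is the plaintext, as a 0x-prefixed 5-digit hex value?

s_0 = ciphertext = 0x5D6EA
s_1 = InvRound(s_0, k_4) = 0xC2BAC
s_2 = InvRound(s_1, k_3) = 0x7431B
s_3 = InvRound(s_2, k_2) = 0x101E0
s_4 = InvRound(s_3, k_1) = 0x08398
s_5 = InvRound(s_4, k_0) = 0x53A8E

0x53A8E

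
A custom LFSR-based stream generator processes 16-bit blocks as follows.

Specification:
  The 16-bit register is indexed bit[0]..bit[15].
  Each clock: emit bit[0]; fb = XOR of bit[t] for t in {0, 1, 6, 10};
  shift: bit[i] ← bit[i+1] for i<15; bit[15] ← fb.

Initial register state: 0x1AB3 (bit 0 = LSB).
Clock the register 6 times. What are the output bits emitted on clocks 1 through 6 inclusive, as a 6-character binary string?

110011

reg_0 = 0x1AB3
clock 1: out=1, reg = 0x0D59
clock 2: out=1, reg = 0x86AC
clock 3: out=0, reg = 0xC356
clock 4: out=0, reg = 0x61AB
clock 5: out=1, reg = 0x30D5
clock 6: out=1, reg = 0x186A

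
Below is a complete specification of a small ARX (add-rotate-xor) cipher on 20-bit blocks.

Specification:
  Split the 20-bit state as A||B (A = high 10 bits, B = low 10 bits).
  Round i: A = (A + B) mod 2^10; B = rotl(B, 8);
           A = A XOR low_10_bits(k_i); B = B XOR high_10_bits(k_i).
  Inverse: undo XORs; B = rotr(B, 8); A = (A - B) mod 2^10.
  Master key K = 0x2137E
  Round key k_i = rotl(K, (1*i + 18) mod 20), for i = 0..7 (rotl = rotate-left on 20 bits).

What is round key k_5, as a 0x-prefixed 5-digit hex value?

0x09BF1

K = 0x2137E
k_0 = rotl(K, (1*0+18) mod 20) = rotl(K, 18) = 0x884DF
k_1 = rotl(K, (1*1+18) mod 20) = rotl(K, 19) = 0x109BF
k_2 = rotl(K, (1*2+18) mod 20) = rotl(K, 0) = 0x2137E
k_3 = rotl(K, (1*3+18) mod 20) = rotl(K, 1) = 0x426FC
k_4 = rotl(K, (1*4+18) mod 20) = rotl(K, 2) = 0x84DF8
k_5 = rotl(K, (1*5+18) mod 20) = rotl(K, 3) = 0x09BF1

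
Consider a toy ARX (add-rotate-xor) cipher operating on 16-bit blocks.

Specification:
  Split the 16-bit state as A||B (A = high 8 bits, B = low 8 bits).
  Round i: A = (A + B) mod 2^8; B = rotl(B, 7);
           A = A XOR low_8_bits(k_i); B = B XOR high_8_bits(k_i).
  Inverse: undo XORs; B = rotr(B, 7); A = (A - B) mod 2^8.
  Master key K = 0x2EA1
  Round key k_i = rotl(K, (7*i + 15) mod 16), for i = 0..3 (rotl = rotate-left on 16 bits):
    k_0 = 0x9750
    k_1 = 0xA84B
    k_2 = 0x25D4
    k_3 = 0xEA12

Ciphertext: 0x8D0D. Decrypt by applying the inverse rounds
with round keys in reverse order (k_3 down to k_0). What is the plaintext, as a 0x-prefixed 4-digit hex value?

0x60DA

s_0 = ciphertext = 0x8D0D
s_1 = InvRound(s_0, k_3) = 0xD0CF
s_2 = InvRound(s_1, k_2) = 0x2FD5
s_3 = InvRound(s_2, k_1) = 0x6AFA
s_4 = InvRound(s_3, k_0) = 0x60DA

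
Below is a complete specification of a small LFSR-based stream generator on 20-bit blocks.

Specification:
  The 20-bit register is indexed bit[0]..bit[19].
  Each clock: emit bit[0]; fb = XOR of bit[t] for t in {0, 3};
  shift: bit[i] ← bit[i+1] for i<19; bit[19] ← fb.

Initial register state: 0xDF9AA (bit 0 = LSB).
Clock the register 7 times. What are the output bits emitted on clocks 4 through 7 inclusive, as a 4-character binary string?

1010

reg_0 = 0xDF9AA
clock 1: out=0, reg = 0xEFCD5
clock 2: out=1, reg = 0xF7E6A
clock 3: out=0, reg = 0xFBF35
clock 4: out=1, reg = 0xFDF9A
clock 5: out=0, reg = 0xFEFCD
clock 6: out=1, reg = 0x7F7E6
clock 7: out=0, reg = 0x3FBF3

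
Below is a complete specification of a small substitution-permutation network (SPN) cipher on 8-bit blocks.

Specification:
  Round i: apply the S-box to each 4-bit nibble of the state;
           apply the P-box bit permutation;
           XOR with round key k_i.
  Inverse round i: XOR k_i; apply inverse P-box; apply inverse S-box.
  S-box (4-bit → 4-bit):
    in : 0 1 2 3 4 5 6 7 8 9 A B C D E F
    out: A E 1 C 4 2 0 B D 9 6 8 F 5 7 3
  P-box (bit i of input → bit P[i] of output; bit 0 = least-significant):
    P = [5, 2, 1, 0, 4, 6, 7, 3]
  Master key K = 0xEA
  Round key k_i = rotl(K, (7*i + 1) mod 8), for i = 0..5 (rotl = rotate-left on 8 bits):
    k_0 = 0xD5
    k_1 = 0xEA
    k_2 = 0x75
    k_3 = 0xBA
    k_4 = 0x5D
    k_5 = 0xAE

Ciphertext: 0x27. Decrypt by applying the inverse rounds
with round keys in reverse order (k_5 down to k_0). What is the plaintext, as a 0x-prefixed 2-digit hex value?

0x08

s_0 = ciphertext = 0x27
s_1 = InvRound(s_0, k_5) = 0x3B
s_2 = InvRound(s_1, k_4) = 0x5E
s_3 = InvRound(s_2, k_3) = 0xAF
s_4 = InvRound(s_3, k_2) = 0xC4
s_5 = InvRound(s_4, k_1) = 0xBE
s_6 = InvRound(s_5, k_0) = 0x08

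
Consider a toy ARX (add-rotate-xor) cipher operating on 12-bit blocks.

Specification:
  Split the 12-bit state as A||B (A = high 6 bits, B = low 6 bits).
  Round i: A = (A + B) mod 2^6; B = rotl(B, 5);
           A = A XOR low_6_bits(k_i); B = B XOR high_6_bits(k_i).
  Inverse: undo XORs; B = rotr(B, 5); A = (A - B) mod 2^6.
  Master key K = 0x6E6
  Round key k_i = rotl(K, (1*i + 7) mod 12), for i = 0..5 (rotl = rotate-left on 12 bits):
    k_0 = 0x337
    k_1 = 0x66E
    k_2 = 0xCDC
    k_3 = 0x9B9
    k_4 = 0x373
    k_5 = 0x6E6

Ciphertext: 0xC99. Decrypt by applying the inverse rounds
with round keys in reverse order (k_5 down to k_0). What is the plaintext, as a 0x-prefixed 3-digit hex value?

0x8EE

s_0 = ciphertext = 0xC99
s_1 = InvRound(s_0, k_5) = 0x404
s_2 = InvRound(s_1, k_4) = 0x452
s_3 = InvRound(s_2, k_3) = 0xFE9
s_4 = InvRound(s_3, k_2) = 0xBF4
s_5 = InvRound(s_4, k_1) = 0x99B
s_6 = InvRound(s_5, k_0) = 0x8EE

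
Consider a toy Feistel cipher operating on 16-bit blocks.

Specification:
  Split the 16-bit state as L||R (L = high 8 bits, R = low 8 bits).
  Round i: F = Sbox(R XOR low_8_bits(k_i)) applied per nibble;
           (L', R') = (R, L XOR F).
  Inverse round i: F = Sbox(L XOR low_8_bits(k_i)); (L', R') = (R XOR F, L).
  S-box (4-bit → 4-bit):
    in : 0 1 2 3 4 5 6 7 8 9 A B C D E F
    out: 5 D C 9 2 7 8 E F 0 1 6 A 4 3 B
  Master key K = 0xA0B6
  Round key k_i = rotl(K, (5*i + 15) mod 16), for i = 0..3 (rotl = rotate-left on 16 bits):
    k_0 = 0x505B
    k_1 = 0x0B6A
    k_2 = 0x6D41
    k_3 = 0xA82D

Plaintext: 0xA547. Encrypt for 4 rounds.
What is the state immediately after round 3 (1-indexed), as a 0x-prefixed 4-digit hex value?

0x9032

s_0 = plaintext = 0xA547
s_1 = Round(s_0, k_0) = 0x477F
s_2 = Round(s_1, k_1) = 0x7F90
s_3 = Round(s_2, k_2) = 0x9032
s_4 = Round(s_3, k_3) = 0x324B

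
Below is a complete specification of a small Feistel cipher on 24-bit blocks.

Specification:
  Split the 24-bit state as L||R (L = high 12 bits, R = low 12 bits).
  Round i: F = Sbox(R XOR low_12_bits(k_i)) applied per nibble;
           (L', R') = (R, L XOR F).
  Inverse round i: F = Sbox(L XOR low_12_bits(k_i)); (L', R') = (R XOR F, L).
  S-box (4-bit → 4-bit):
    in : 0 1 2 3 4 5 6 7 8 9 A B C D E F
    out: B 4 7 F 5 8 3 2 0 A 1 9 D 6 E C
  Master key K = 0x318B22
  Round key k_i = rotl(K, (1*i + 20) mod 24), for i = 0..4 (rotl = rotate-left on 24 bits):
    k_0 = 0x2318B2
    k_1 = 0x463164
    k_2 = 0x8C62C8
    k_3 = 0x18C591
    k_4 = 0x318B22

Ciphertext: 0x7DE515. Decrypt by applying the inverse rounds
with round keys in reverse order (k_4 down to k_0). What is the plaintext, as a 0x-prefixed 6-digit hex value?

0x6E2260

s_0 = ciphertext = 0x7DE515
s_1 = InvRound(s_0, k_4) = 0x8D87DE
s_2 = InvRound(s_1, k_3) = 0x1848D8
s_3 = InvRound(s_2, k_2) = 0x785184
s_4 = InvRound(s_3, k_1) = 0x260785
s_5 = InvRound(s_4, k_0) = 0x6E2260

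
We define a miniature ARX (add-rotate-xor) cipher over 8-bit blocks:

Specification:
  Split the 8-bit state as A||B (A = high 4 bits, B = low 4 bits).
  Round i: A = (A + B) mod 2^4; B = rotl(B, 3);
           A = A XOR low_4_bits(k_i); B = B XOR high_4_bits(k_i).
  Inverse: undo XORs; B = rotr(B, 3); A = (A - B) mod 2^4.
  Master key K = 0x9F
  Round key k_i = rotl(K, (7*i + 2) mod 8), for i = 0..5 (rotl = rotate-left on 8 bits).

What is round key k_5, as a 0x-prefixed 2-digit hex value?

K = 0x9F
k_0 = rotl(K, (7*0+2) mod 8) = rotl(K, 2) = 0x7E
k_1 = rotl(K, (7*1+2) mod 8) = rotl(K, 1) = 0x3F
k_2 = rotl(K, (7*2+2) mod 8) = rotl(K, 0) = 0x9F
k_3 = rotl(K, (7*3+2) mod 8) = rotl(K, 7) = 0xCF
k_4 = rotl(K, (7*4+2) mod 8) = rotl(K, 6) = 0xE7
k_5 = rotl(K, (7*5+2) mod 8) = rotl(K, 5) = 0xF3

0xF3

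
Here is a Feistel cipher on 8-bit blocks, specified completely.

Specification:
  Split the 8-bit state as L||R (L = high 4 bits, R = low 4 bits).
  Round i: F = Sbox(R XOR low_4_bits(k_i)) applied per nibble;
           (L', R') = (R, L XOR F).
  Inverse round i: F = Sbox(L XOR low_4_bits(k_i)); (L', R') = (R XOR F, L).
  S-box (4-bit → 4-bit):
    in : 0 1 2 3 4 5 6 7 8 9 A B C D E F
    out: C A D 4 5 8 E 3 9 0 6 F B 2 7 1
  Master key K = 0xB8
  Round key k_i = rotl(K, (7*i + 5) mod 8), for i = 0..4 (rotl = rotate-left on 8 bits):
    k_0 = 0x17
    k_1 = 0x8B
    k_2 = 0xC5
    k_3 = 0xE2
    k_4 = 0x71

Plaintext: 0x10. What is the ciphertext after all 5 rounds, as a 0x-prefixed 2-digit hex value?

s_0 = plaintext = 0x10
s_1 = Round(s_0, k_0) = 0x02
s_2 = Round(s_1, k_1) = 0x20
s_3 = Round(s_2, k_2) = 0x0A
s_4 = Round(s_3, k_3) = 0xA9
s_5 = Round(s_4, k_4) = 0x93

0x93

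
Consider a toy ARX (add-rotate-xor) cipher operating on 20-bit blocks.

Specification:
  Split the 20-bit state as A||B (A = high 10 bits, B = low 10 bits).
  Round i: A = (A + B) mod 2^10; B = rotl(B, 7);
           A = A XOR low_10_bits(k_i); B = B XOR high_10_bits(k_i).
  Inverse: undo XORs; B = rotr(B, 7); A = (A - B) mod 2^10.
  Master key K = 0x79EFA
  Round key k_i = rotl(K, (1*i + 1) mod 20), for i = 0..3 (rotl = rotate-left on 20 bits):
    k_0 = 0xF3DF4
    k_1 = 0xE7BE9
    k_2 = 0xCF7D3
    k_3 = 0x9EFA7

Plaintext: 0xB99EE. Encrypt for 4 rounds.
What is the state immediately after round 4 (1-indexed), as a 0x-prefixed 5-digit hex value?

s_0 = plaintext = 0xB99EE
s_1 = Round(s_0, k_0) = 0x480F2
s_2 = Round(s_1, k_1) = 0x7EE80
s_3 = Round(s_2, k_2) = 0xEA36D
s_4 = Round(s_3, k_3) = 0x2C896

0x2C896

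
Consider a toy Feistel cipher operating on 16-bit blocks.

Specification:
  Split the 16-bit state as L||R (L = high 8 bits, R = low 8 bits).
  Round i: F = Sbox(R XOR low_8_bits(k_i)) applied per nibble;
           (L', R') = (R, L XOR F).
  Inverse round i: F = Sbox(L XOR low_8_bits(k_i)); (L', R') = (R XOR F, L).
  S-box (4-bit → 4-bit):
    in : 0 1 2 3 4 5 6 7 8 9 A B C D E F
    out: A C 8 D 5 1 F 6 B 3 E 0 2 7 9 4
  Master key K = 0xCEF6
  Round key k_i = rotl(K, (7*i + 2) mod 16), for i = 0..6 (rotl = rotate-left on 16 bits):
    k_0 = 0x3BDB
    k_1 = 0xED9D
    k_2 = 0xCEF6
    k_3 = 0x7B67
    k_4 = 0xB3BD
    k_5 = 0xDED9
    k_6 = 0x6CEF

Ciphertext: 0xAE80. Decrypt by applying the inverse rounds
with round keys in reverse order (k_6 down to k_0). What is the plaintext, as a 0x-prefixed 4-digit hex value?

0xF1A0

s_0 = ciphertext = 0xAE80
s_1 = InvRound(s_0, k_6) = 0xDCAE
s_2 = InvRound(s_1, k_5) = 0x0FDC
s_3 = InvRound(s_2, k_4) = 0xD40F
s_4 = InvRound(s_3, k_3) = 0x02D4
s_5 = InvRound(s_4, k_2) = 0x9102
s_6 = InvRound(s_5, k_1) = 0xA091
s_7 = InvRound(s_6, k_0) = 0xF1A0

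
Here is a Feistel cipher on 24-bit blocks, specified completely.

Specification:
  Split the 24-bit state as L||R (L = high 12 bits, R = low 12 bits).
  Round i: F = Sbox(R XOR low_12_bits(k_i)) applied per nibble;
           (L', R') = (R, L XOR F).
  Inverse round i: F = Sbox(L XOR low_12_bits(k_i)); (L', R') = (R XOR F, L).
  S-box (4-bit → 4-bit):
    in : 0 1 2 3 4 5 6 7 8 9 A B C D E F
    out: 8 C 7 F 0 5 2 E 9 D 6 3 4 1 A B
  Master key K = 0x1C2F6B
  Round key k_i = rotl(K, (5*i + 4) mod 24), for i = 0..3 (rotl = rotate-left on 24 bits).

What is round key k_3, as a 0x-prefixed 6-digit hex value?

K = 0x1C2F6B
k_0 = rotl(K, (5*0+4) mod 24) = rotl(K, 4) = 0xC2F6B1
k_1 = rotl(K, (5*1+4) mod 24) = rotl(K, 9) = 0x5ED638
k_2 = rotl(K, (5*2+4) mod 24) = rotl(K, 14) = 0xDAC70B
k_3 = rotl(K, (5*3+4) mod 24) = rotl(K, 19) = 0x58E17B

0x58E17B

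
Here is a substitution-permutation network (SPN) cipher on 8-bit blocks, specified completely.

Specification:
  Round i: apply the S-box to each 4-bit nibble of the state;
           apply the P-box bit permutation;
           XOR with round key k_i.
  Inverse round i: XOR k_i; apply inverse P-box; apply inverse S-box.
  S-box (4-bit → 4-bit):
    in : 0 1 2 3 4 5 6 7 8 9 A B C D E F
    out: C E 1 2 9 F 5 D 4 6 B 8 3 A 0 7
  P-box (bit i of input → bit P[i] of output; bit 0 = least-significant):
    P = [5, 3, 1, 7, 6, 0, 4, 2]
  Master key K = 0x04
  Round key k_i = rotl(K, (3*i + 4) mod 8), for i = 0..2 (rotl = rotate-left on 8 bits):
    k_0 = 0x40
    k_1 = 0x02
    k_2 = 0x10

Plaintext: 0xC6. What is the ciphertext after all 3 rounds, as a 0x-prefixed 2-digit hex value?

s_0 = plaintext = 0xC6
s_1 = Round(s_0, k_0) = 0x23
s_2 = Round(s_1, k_1) = 0x4A
s_3 = Round(s_2, k_2) = 0xFC

0xFC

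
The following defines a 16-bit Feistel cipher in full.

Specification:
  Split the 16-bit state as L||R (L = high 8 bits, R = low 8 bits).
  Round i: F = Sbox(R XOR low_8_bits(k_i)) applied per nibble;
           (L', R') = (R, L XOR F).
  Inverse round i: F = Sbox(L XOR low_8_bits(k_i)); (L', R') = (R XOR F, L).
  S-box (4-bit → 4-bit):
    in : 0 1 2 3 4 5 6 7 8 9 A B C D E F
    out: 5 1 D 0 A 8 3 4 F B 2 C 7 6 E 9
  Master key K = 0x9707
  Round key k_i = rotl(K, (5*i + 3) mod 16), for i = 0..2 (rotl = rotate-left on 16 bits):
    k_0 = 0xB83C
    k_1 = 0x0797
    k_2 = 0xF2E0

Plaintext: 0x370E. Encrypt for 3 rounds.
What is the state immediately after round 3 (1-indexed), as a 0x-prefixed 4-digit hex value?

0x2845

s_0 = plaintext = 0x370E
s_1 = Round(s_0, k_0) = 0x0E3A
s_2 = Round(s_1, k_1) = 0x3A28
s_3 = Round(s_2, k_2) = 0x2845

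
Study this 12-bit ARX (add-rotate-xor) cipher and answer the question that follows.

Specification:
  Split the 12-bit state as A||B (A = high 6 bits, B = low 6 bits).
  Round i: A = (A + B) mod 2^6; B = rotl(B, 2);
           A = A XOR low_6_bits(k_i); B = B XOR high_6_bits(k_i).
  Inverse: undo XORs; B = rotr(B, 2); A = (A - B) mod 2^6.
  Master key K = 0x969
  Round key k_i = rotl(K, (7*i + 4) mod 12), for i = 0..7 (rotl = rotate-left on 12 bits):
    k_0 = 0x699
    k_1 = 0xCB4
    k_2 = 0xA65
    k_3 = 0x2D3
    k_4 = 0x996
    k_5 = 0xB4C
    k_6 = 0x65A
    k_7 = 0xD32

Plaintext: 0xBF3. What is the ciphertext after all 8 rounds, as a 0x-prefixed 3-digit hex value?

s_0 = plaintext = 0xBF3
s_1 = Round(s_0, k_0) = 0xED5
s_2 = Round(s_1, k_1) = 0x927
s_3 = Round(s_2, k_2) = 0xBB7
s_4 = Round(s_3, k_3) = 0xD94
s_5 = Round(s_4, k_4) = 0x737
s_6 = Round(s_5, k_5) = 0x7F2
s_7 = Round(s_6, k_6) = 0x2D2
s_8 = Round(s_7, k_7) = 0xBFD

0xBFD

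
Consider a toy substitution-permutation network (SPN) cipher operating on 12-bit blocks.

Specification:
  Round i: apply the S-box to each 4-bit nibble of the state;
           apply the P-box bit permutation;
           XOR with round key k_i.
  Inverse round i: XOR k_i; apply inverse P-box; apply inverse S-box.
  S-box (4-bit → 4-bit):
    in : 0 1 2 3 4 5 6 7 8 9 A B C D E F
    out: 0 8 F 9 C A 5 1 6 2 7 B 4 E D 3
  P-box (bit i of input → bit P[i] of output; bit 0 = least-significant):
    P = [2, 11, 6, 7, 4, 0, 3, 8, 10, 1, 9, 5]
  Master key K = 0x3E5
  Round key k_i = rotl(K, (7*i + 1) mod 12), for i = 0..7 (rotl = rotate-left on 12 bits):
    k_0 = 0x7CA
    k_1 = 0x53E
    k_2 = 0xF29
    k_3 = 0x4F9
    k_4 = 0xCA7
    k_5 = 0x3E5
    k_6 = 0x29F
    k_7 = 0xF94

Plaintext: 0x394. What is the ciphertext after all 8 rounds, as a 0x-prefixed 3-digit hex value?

0x7D2

s_0 = plaintext = 0x394
s_1 = Round(s_0, k_0) = 0x32B
s_2 = Round(s_1, k_1) = 0x883
s_3 = Round(s_2, k_2) = 0xDA6
s_4 = Round(s_3, k_3) = 0x686
s_5 = Round(s_4, k_4) = 0xAEA
s_6 = Round(s_5, k_5) = 0xCBB
s_7 = Round(s_6, k_6) = 0x90A
s_8 = Round(s_7, k_7) = 0x7D2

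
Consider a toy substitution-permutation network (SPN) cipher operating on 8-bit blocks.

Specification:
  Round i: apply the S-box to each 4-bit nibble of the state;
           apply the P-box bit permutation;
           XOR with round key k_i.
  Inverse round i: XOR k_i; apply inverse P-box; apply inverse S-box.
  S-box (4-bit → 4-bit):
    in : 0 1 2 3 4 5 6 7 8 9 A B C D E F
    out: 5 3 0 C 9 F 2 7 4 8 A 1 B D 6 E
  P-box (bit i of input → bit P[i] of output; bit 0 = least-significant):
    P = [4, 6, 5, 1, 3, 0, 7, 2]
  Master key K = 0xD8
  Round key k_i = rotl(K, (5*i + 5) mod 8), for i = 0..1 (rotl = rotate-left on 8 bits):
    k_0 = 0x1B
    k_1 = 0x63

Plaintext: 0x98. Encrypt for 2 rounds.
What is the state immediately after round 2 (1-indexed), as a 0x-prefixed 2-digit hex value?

0x85

s_0 = plaintext = 0x98
s_1 = Round(s_0, k_0) = 0x3F
s_2 = Round(s_1, k_1) = 0x85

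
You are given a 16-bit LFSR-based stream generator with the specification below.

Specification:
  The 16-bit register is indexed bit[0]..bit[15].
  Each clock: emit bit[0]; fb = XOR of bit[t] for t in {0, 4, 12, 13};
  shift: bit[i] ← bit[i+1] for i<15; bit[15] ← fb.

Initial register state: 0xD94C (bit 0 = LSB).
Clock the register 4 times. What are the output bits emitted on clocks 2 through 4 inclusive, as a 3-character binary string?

011

reg_0 = 0xD94C
clock 1: out=0, reg = 0xECA6
clock 2: out=0, reg = 0xF653
clock 3: out=1, reg = 0x7B29
clock 4: out=1, reg = 0xBD94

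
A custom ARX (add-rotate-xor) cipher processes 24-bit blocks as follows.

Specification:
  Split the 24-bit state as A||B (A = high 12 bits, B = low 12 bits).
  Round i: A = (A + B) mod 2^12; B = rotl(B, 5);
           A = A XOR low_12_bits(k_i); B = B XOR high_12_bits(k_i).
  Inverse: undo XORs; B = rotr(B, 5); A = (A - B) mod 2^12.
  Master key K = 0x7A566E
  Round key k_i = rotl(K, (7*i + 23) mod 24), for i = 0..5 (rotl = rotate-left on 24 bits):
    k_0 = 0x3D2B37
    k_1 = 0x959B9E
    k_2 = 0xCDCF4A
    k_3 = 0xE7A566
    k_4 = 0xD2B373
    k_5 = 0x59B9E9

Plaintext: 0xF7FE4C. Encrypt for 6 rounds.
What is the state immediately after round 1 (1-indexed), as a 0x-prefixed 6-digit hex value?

s_0 = plaintext = 0xF7FE4C
s_1 = Round(s_0, k_0) = 0x6FCA4E
s_2 = Round(s_1, k_1) = 0xAD408D
s_3 = Round(s_2, k_2) = 0x42BD7D
s_4 = Round(s_3, k_3) = 0x4CE1C0
s_5 = Round(s_4, k_4) = 0x5FD528
s_6 = Round(s_5, k_5) = 0x2CC091

0x6FCA4E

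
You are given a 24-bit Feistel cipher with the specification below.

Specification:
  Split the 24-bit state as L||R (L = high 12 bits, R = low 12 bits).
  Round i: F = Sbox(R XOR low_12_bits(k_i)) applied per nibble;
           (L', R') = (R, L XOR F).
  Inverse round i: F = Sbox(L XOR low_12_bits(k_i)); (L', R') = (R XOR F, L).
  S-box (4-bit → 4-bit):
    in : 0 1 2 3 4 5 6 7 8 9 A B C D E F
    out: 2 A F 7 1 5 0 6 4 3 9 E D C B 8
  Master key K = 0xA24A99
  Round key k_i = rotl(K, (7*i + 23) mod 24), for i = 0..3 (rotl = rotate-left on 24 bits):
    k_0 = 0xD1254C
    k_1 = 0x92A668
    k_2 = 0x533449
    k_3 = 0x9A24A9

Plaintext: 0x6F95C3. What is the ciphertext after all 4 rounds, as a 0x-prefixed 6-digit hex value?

s_0 = plaintext = 0x6F95C3
s_1 = Round(s_0, k_0) = 0x5C34B1
s_2 = Round(s_1, k_1) = 0x4B1A00
s_3 = Round(s_2, k_2) = 0xA00FA2
s_4 = Round(s_3, k_3) = 0xFA242E

0xFA242E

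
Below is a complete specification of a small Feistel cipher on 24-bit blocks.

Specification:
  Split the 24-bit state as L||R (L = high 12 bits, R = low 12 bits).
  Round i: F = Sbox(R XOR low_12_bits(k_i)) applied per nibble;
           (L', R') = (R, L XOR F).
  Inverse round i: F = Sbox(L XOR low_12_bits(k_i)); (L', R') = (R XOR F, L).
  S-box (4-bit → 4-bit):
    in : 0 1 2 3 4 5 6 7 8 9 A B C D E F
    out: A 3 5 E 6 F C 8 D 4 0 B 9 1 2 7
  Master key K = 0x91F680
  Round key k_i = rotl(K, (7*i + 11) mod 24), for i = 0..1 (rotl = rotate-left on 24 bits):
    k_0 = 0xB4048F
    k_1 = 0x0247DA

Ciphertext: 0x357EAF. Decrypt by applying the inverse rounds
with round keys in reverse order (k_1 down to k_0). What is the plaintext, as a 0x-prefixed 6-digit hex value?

s_0 = ciphertext = 0x357EAF
s_1 = InvRound(s_0, k_1) = 0x87E357
s_2 = InvRound(s_1, k_0) = 0xA2487E

0xA2487E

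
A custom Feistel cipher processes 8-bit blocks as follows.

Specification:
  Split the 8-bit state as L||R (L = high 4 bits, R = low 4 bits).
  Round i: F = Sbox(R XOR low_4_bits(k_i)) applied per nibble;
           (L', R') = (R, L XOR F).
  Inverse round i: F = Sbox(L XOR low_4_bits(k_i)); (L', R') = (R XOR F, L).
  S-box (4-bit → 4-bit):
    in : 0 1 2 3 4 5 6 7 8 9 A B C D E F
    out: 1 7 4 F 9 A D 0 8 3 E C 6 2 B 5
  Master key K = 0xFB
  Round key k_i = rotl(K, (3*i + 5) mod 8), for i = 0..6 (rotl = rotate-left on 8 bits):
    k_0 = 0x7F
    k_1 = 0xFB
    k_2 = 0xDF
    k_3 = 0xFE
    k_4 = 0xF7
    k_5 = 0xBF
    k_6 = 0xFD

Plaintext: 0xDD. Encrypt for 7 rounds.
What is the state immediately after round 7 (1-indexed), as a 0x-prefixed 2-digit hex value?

s_0 = plaintext = 0xDD
s_1 = Round(s_0, k_0) = 0xD9
s_2 = Round(s_1, k_1) = 0x99
s_3 = Round(s_2, k_2) = 0x94
s_4 = Round(s_3, k_3) = 0x47
s_5 = Round(s_4, k_4) = 0x75
s_6 = Round(s_5, k_5) = 0x59
s_7 = Round(s_6, k_6) = 0x9C

0x9C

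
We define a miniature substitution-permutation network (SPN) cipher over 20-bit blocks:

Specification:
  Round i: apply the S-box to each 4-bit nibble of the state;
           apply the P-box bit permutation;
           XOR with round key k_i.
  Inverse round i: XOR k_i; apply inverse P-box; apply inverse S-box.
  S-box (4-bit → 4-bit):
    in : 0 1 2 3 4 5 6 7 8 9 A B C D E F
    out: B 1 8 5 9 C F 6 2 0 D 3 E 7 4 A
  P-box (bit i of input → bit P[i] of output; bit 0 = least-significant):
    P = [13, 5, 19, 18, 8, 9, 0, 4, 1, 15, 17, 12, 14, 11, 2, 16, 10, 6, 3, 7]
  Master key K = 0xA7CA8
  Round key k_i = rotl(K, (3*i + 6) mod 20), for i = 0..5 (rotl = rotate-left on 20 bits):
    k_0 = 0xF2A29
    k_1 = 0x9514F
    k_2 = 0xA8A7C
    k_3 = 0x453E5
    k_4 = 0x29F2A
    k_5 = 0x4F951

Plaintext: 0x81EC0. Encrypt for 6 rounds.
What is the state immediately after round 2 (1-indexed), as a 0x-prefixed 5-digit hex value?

s_0 = plaintext = 0x81EC0
s_1 = Round(s_0, k_0) = 0x94858
s_2 = Round(s_1, k_1) = 0x8917E
s_3 = Round(s_2, k_2) = 0x2883F
s_4 = Round(s_3, k_3) = 0x0DA44
s_5 = Round(s_4, k_4) = 0x4E2FC
s_6 = Round(s_5, k_5) = 0x8EFE5

0x8917E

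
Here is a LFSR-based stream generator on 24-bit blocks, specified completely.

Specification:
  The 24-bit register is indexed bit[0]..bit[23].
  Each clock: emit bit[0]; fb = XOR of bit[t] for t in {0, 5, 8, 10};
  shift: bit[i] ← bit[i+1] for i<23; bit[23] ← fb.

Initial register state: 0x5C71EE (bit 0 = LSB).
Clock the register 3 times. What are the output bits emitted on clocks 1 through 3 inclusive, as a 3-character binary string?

reg_0 = 0x5C71EE
clock 1: out=0, reg = 0x2E38F7
clock 2: out=1, reg = 0x171C7B
clock 3: out=1, reg = 0x8B8E3D

011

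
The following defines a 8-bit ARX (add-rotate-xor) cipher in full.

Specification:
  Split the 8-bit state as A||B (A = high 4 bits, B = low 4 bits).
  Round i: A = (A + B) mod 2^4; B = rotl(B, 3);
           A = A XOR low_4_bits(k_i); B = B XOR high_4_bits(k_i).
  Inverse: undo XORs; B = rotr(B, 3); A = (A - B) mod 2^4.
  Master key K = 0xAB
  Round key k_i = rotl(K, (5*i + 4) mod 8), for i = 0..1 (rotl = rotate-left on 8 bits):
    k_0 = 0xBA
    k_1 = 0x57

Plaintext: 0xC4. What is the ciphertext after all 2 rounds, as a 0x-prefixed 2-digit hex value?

0x49

s_0 = plaintext = 0xC4
s_1 = Round(s_0, k_0) = 0xA9
s_2 = Round(s_1, k_1) = 0x49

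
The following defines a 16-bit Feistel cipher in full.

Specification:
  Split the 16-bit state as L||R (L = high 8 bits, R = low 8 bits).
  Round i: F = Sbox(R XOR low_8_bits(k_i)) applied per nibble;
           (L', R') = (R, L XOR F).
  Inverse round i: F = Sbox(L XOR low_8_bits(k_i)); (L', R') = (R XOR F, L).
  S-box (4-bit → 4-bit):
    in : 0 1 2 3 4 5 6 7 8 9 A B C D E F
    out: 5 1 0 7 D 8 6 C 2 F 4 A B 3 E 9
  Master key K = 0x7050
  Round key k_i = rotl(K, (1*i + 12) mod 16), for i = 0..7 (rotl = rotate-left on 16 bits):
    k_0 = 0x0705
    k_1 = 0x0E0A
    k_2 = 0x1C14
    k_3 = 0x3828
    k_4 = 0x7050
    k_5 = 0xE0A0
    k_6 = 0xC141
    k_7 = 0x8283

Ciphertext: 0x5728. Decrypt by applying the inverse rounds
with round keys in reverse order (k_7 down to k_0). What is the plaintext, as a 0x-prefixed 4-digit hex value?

0x4B87

s_0 = ciphertext = 0x5728
s_1 = InvRound(s_0, k_7) = 0x1557
s_2 = InvRound(s_1, k_6) = 0xDA15
s_3 = InvRound(s_2, k_5) = 0xD1DA
s_4 = InvRound(s_3, k_4) = 0xFBD1
s_5 = InvRound(s_4, k_3) = 0xE6FB
s_6 = InvRound(s_5, k_2) = 0x6BE6
s_7 = InvRound(s_6, k_1) = 0x876B
s_8 = InvRound(s_7, k_0) = 0x4B87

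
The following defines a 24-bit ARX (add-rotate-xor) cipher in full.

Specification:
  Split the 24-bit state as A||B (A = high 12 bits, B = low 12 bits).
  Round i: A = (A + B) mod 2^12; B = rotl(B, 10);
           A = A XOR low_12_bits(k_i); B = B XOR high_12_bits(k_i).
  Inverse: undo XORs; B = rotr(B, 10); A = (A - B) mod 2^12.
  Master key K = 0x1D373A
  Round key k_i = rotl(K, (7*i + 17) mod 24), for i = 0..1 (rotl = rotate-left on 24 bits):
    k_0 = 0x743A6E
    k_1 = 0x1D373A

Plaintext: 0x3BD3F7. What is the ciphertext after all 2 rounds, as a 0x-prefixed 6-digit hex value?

s_0 = plaintext = 0x3BD3F7
s_1 = Round(s_0, k_0) = 0xDDABBE
s_2 = Round(s_1, k_1) = 0xEA2B3C

0xEA2B3C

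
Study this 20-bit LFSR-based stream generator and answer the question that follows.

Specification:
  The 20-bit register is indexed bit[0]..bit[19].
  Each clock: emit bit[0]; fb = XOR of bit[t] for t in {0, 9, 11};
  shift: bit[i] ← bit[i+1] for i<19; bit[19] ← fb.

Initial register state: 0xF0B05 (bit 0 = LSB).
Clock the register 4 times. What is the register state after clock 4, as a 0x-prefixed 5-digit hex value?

reg_0 = 0xF0B05
clock 1: out=1, reg = 0xF8582
clock 2: out=0, reg = 0x7C2C1
clock 3: out=1, reg = 0x3E160
clock 4: out=0, reg = 0x1F0B0

0x1F0B0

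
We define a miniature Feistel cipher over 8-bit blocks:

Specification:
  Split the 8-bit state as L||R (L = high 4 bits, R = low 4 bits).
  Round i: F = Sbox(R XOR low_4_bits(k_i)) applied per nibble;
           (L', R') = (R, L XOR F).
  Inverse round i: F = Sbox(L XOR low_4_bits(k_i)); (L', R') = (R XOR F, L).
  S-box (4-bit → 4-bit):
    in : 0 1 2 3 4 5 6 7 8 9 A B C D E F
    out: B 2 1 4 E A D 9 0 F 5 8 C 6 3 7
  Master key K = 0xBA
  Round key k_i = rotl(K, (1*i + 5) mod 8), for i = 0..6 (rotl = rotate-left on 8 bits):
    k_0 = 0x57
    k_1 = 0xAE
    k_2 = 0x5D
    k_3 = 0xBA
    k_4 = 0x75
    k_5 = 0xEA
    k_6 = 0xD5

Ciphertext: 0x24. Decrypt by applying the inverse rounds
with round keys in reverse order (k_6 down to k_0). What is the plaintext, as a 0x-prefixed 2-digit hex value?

s_0 = ciphertext = 0x24
s_1 = InvRound(s_0, k_6) = 0xD2
s_2 = InvRound(s_1, k_5) = 0xBD
s_3 = InvRound(s_2, k_4) = 0xEB
s_4 = InvRound(s_3, k_3) = 0x5E
s_5 = InvRound(s_4, k_2) = 0xE5
s_6 = InvRound(s_5, k_1) = 0xEE
s_7 = InvRound(s_6, k_0) = 0x1E

0x1E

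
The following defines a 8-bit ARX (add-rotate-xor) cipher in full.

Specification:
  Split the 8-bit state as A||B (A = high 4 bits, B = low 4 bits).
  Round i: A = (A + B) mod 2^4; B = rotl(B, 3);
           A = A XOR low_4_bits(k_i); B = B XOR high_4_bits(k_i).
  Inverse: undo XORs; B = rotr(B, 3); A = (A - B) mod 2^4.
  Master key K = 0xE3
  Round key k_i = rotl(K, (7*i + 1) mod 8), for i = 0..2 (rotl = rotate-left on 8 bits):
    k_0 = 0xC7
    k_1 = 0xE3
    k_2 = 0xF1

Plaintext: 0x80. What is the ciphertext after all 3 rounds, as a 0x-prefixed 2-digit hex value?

0x1B

s_0 = plaintext = 0x80
s_1 = Round(s_0, k_0) = 0xFC
s_2 = Round(s_1, k_1) = 0x88
s_3 = Round(s_2, k_2) = 0x1B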